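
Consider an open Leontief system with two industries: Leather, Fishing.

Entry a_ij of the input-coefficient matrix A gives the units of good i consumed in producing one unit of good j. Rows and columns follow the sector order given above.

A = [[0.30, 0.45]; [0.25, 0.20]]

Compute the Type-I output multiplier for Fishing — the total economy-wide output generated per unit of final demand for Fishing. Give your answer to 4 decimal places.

m_F = 2.5698

I − A =
  [   0.70    -0.45]
  [  -0.25     0.80]
det(I−A) = (0.70)(0.80) − (-0.45)(-0.25) = 0.4475
adj(I−A) = [[0.80, 0.45], [0.25, 0.70]]
(I − A)⁻¹ = adj(I−A) / det(I−A) ≈
  [   1.78771     1.00559]
  [   0.55866     1.56425]
The output multiplier for sector j is the column-j sum of the Leontief inverse (I − A)⁻¹ = adj(I−A) / det(I−A).
Column F of adj(I−A): (0.45, 0.70); det(I−A) = 0.4475.
m_F = (0.45 + 0.70) / 0.4475 = 1.15 / 0.4475 ≈ 2.5698.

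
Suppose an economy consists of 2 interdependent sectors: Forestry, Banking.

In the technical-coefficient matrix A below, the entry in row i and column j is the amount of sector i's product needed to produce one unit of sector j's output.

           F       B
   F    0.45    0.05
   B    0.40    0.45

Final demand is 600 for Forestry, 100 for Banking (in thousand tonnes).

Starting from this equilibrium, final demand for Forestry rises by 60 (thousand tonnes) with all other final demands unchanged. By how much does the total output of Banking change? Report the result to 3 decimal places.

Δx_B = 84.956

I − A =
  [   0.55    -0.05]
  [  -0.40     0.55]
det(I−A) = (0.55)(0.55) − (-0.05)(-0.40) = 0.2825
adj(I−A) = [[0.55, 0.05], [0.40, 0.55]]
(I − A)⁻¹ = adj(I−A) / det(I−A) ≈
  [   1.9469     0.1770]
  [   1.4159     1.9469]
Δx = (I − A)⁻¹ Δd with Δd having +60 in the Forestry component and 0 elsewhere.
So Δx_B = L_BF · (+60), where L_BF = adj(I−A)_BF / det(I−A) = 0.40 / 0.2825.
Δx_B = 0.40 × (+60) / 0.2825 = 24.00 / 0.2825 ≈ 84.956.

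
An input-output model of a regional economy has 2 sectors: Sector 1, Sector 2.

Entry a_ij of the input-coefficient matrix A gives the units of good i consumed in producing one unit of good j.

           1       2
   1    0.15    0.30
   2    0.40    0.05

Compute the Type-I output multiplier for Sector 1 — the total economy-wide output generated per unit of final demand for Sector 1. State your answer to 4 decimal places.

I − A =
  [   0.85    -0.30]
  [  -0.40     0.95]
det(I−A) = (0.85)(0.95) − (-0.30)(-0.40) = 0.6875
adj(I−A) = [[0.95, 0.30], [0.40, 0.85]]
(I − A)⁻¹ = adj(I−A) / det(I−A) ≈
  [   1.38182     0.43636]
  [   0.58182     1.23636]
The output multiplier for sector j is the column-j sum of the Leontief inverse (I − A)⁻¹ = adj(I−A) / det(I−A).
Column 1 of adj(I−A): (0.95, 0.40); det(I−A) = 0.6875.
m_1 = (0.95 + 0.40) / 0.6875 = 1.35 / 0.6875 ≈ 1.9636.

m_1 = 1.9636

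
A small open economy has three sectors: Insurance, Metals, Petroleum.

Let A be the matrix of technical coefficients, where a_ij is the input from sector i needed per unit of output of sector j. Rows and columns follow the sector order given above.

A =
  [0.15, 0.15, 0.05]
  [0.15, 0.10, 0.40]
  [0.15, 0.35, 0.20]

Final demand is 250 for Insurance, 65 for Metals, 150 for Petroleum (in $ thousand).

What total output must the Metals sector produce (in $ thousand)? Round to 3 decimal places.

I − A =
  [   0.85    -0.15    -0.05]
  [  -0.15     0.90    -0.40]
  [  -0.15    -0.35     0.80]
Cofactors of I−A, C_ij = (−1)^(i+j)·(minor ij) (rows/columns in the sector order above):
  C_11 = (0.90)(0.80) − (-0.40)(-0.35) = 0.5800
  C_12 = −[(-0.15)(0.80) − (-0.40)(-0.15)] = 0.1800
  C_13 = (-0.15)(-0.35) − (0.90)(-0.15) = 0.1875
  C_21 = −[(-0.15)(0.80) − (-0.05)(-0.35)] = 0.1375
  C_22 = (0.85)(0.80) − (-0.05)(-0.15) = 0.6725
  C_23 = −[(0.85)(-0.35) − (-0.15)(-0.15)] = 0.3200
  C_31 = (-0.15)(-0.40) − (-0.05)(0.90) = 0.1050
  C_32 = −[(0.85)(-0.40) − (-0.05)(-0.15)] = 0.3475
  C_33 = (0.85)(0.90) − (-0.15)(-0.15) = 0.7425
det(I−A) = Σ_j (I−A)_1j·C_1j = (0.85)(0.5800) + (-0.15)(0.1800) + (-0.05)(0.1875) = 0.456625
adj(I−A) = Cᵀ =
  [ 0.5800   0.1375   0.1050]
  [ 0.1800   0.6725   0.3475]
  [ 0.1875   0.3200   0.7425]
(I − A)⁻¹ = adj(I−A) / det(I−A) ≈
  [   1.2702     0.3011     0.2299]
  [   0.3942     1.4728     0.7610]
  [   0.4106     0.7008     1.6261]
x = (I − A)⁻¹ d = adj(I−A)·d / det(I−A), with det(I−A) = 0.456625:
  x_1 = (0.5800·250 + 0.1375·65 + 0.1050·150) / 0.456625 = 169.6875 / 0.456625 ≈ 371.612
  x_2 = (0.1800·250 + 0.6725·65 + 0.3475·150) / 0.456625 = 140.8375 / 0.456625 ≈ 308.431
  x_3 = (0.1875·250 + 0.3200·65 + 0.7425·150) / 0.456625 = 179.05 / 0.456625 ≈ 392.116

x_2 = 308.431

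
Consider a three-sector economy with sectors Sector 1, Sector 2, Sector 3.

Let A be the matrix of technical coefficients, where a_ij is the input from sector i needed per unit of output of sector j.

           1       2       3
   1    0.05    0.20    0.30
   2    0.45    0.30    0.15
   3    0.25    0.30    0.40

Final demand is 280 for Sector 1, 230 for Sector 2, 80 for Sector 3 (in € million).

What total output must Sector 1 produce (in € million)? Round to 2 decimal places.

x_1 = 855.02

I − A =
  [   0.95    -0.20    -0.30]
  [  -0.45     0.70    -0.15]
  [  -0.25    -0.30     0.60]
Cofactors of I−A, C_ij = (−1)^(i+j)·(minor ij) (rows/columns in the sector order above):
  C_11 = (0.70)(0.60) − (-0.15)(-0.30) = 0.3750
  C_12 = −[(-0.45)(0.60) − (-0.15)(-0.25)] = 0.3075
  C_13 = (-0.45)(-0.30) − (0.70)(-0.25) = 0.3100
  C_21 = −[(-0.20)(0.60) − (-0.30)(-0.30)] = 0.2100
  C_22 = (0.95)(0.60) − (-0.30)(-0.25) = 0.4950
  C_23 = −[(0.95)(-0.30) − (-0.20)(-0.25)] = 0.3350
  C_31 = (-0.20)(-0.15) − (-0.30)(0.70) = 0.2400
  C_32 = −[(0.95)(-0.15) − (-0.30)(-0.45)] = 0.2775
  C_33 = (0.95)(0.70) − (-0.20)(-0.45) = 0.5750
det(I−A) = Σ_j (I−A)_1j·C_1j = (0.95)(0.3750) + (-0.20)(0.3075) + (-0.30)(0.3100) = 0.20175
adj(I−A) = Cᵀ =
  [ 0.3750   0.2100   0.2400]
  [ 0.3075   0.4950   0.2775]
  [ 0.3100   0.3350   0.5750]
(I − A)⁻¹ = adj(I−A) / det(I−A) ≈
  [   1.8587     1.0409     1.1896]
  [   1.5242     2.4535     1.3755]
  [   1.5366     1.6605     2.8501]
x = (I − A)⁻¹ d = adj(I−A)·d / det(I−A), with det(I−A) = 0.20175:
  x_1 = (0.3750·280 + 0.2100·230 + 0.2400·80) / 0.20175 = 172.50 / 0.20175 ≈ 855.02
  x_2 = (0.3075·280 + 0.4950·230 + 0.2775·80) / 0.20175 = 222.15 / 0.20175 ≈ 1101.12
  x_3 = (0.3100·280 + 0.3350·230 + 0.5750·80) / 0.20175 = 209.85 / 0.20175 ≈ 1040.15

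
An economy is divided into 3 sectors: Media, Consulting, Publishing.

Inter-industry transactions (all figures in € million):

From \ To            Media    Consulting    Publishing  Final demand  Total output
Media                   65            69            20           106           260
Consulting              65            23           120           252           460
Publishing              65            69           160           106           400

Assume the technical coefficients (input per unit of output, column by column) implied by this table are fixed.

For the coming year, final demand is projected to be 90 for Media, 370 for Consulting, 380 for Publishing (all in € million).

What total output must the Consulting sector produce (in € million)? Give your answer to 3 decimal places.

x_2 = 786.643

Technical coefficients a_ij = z_ij / X_j:
  a_11 = 65/260 = 0.25, a_21 = 65/260 = 0.25, a_31 = 65/260 = 0.25
  a_12 = 69/460 = 0.15, a_22 = 23/460 = 0.05, a_32 = 69/460 = 0.15
  a_13 = 20/400 = 0.05, a_23 = 120/400 = 0.30, a_33 = 160/400 = 0.40
I − A =
  [   0.75    -0.15    -0.05]
  [  -0.25     0.95    -0.30]
  [  -0.25    -0.15     0.60]
Cofactors of I−A, C_ij = (−1)^(i+j)·(minor ij) (rows/columns in the sector order above):
  C_11 = (0.95)(0.60) − (-0.30)(-0.15) = 0.5250
  C_12 = −[(-0.25)(0.60) − (-0.30)(-0.25)] = 0.2250
  C_13 = (-0.25)(-0.15) − (0.95)(-0.25) = 0.2750
  C_21 = −[(-0.15)(0.60) − (-0.05)(-0.15)] = 0.0975
  C_22 = (0.75)(0.60) − (-0.05)(-0.25) = 0.4375
  C_23 = −[(0.75)(-0.15) − (-0.15)(-0.25)] = 0.1500
  C_31 = (-0.15)(-0.30) − (-0.05)(0.95) = 0.0925
  C_32 = −[(0.75)(-0.30) − (-0.05)(-0.25)] = 0.2375
  C_33 = (0.75)(0.95) − (-0.15)(-0.25) = 0.6750
det(I−A) = Σ_j (I−A)_1j·C_1j = (0.75)(0.5250) + (-0.15)(0.2250) + (-0.05)(0.2750) = 0.34625
adj(I−A) = Cᵀ =
  [ 0.5250   0.0975   0.0925]
  [ 0.2250   0.4375   0.2375]
  [ 0.2750   0.1500   0.6750]
(I − A)⁻¹ = adj(I−A) / det(I−A) ≈
  [   1.5162     0.2816     0.2671]
  [   0.6498     1.2635     0.6859]
  [   0.7942     0.4332     1.9495]
x = (I − A)⁻¹ d = adj(I−A)·d / det(I−A), with det(I−A) = 0.34625:
  x_1 = (0.5250·90 + 0.0975·370 + 0.0925·380) / 0.34625 = 118.475 / 0.34625 ≈ 342.166
  x_2 = (0.2250·90 + 0.4375·370 + 0.2375·380) / 0.34625 = 272.375 / 0.34625 ≈ 786.643
  x_3 = (0.2750·90 + 0.1500·370 + 0.6750·380) / 0.34625 = 336.75 / 0.34625 ≈ 972.563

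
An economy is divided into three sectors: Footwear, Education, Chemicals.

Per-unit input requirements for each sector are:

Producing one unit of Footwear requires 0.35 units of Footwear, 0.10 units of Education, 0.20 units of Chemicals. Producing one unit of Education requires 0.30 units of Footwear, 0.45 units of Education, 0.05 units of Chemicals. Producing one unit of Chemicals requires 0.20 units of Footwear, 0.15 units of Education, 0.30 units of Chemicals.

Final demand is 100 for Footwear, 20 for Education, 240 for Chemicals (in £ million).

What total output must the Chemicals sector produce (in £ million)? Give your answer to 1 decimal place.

x_C = 478.0

I − A =
  [   0.65    -0.30    -0.20]
  [  -0.10     0.55    -0.15]
  [  -0.20    -0.05     0.70]
Cofactors of I−A, C_ij = (−1)^(i+j)·(minor ij) (rows/columns in the sector order above):
  C_11 = (0.55)(0.70) − (-0.15)(-0.05) = 0.3775
  C_12 = −[(-0.10)(0.70) − (-0.15)(-0.20)] = 0.1000
  C_13 = (-0.10)(-0.05) − (0.55)(-0.20) = 0.1150
  C_21 = −[(-0.30)(0.70) − (-0.20)(-0.05)] = 0.2200
  C_22 = (0.65)(0.70) − (-0.20)(-0.20) = 0.4150
  C_23 = −[(0.65)(-0.05) − (-0.30)(-0.20)] = 0.0925
  C_31 = (-0.30)(-0.15) − (-0.20)(0.55) = 0.1550
  C_32 = −[(0.65)(-0.15) − (-0.20)(-0.10)] = 0.1175
  C_33 = (0.65)(0.55) − (-0.30)(-0.10) = 0.3275
det(I−A) = Σ_j (I−A)_1j·C_1j = (0.65)(0.3775) + (-0.30)(0.1000) + (-0.20)(0.1150) = 0.192375
adj(I−A) = Cᵀ =
  [ 0.3775   0.2200   0.1550]
  [ 0.1000   0.4150   0.1175]
  [ 0.1150   0.0925   0.3275]
(I − A)⁻¹ = adj(I−A) / det(I−A) ≈
  [   1.9623     1.1436     0.8057]
  [   0.5198     2.1572     0.6108]
  [   0.5978     0.4808     1.7024]
x = (I − A)⁻¹ d = adj(I−A)·d / det(I−A), with det(I−A) = 0.192375:
  x_F = (0.3775·100 + 0.2200·20 + 0.1550·240) / 0.192375 = 79.35 / 0.192375 ≈ 412.5
  x_E = (0.1000·100 + 0.4150·20 + 0.1175·240) / 0.192375 = 46.50 / 0.192375 ≈ 241.7
  x_C = (0.1150·100 + 0.0925·20 + 0.3275·240) / 0.192375 = 91.95 / 0.192375 ≈ 478.0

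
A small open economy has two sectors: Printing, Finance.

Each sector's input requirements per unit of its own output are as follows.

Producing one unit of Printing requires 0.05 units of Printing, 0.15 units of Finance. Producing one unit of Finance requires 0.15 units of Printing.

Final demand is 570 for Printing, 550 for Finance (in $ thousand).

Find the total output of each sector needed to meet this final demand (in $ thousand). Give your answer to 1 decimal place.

x_1 = 703.5, x_2 = 655.5

I − A =
  [   0.95    -0.15]
  [  -0.15     1.00]
det(I−A) = (0.95)(1.00) − (-0.15)(-0.15) = 0.9275
adj(I−A) = [[1.00, 0.15], [0.15, 0.95]]
(I − A)⁻¹ = adj(I−A) / det(I−A) ≈
  [   1.0782     0.1617]
  [   0.1617     1.0243]
x = (I − A)⁻¹ d = adj(I−A)·d / det(I−A), with det(I−A) = 0.9275:
  x_1 = (1.00·570 + 0.15·550) / 0.9275 = 652.50 / 0.9275 ≈ 703.5
  x_2 = (0.15·570 + 0.95·550) / 0.9275 = 608.00 / 0.9275 ≈ 655.5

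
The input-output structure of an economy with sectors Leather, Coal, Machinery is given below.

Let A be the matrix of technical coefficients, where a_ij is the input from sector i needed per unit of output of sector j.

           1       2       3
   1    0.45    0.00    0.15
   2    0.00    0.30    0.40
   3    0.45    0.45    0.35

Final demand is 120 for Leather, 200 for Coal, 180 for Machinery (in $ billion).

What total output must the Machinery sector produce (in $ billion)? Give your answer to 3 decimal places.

x_3 = 1505.769

I − A =
  [   0.55     0.00    -0.15]
  [   0.00     0.70    -0.40]
  [  -0.45    -0.45     0.65]
Cofactors of I−A, C_ij = (−1)^(i+j)·(minor ij) (rows/columns in the sector order above):
  C_11 = (0.70)(0.65) − (-0.40)(-0.45) = 0.2750
  C_12 = −[(0.00)(0.65) − (-0.40)(-0.45)] = 0.1800
  C_13 = (0.00)(-0.45) − (0.70)(-0.45) = 0.3150
  C_21 = −[(0.00)(0.65) − (-0.15)(-0.45)] = 0.0675
  C_22 = (0.55)(0.65) − (-0.15)(-0.45) = 0.2900
  C_23 = −[(0.55)(-0.45) − (0.00)(-0.45)] = 0.2475
  C_31 = (0.00)(-0.40) − (-0.15)(0.70) = 0.1050
  C_32 = −[(0.55)(-0.40) − (-0.15)(0.00)] = 0.2200
  C_33 = (0.55)(0.70) − (0.00)(0.00) = 0.3850
det(I−A) = Σ_j (I−A)_1j·C_1j = (0.55)(0.2750) + (0.00)(0.1800) + (-0.15)(0.3150) = 0.1040
adj(I−A) = Cᵀ =
  [ 0.2750   0.0675   0.1050]
  [ 0.1800   0.2900   0.2200]
  [ 0.3150   0.2475   0.3850]
(I − A)⁻¹ = adj(I−A) / det(I−A) ≈
  [   2.6442     0.6490     1.0096]
  [   1.7308     2.7885     2.1154]
  [   3.0288     2.3798     3.7019]
x = (I − A)⁻¹ d = adj(I−A)·d / det(I−A), with det(I−A) = 0.1040:
  x_1 = (0.2750·120 + 0.0675·200 + 0.1050·180) / 0.1040 = 65.40 / 0.1040 ≈ 628.846
  x_2 = (0.1800·120 + 0.2900·200 + 0.2200·180) / 0.1040 = 119.20 / 0.1040 ≈ 1146.154
  x_3 = (0.3150·120 + 0.2475·200 + 0.3850·180) / 0.1040 = 156.60 / 0.1040 ≈ 1505.769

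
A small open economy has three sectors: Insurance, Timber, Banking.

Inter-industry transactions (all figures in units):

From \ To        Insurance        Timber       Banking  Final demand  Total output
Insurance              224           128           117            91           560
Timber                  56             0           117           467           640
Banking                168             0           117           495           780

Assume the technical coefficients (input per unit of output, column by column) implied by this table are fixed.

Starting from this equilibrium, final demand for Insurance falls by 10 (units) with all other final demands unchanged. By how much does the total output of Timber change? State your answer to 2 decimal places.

Δx_T = -2.96

Technical coefficients a_ij = z_ij / X_j:
  a_II = 224/560 = 0.40, a_TI = 56/560 = 0.10, a_BI = 168/560 = 0.30
  a_IT = 128/640 = 0.20, a_TT = 0/640 = 0.00, a_BT = 0/640 = 0.00
  a_IB = 117/780 = 0.15, a_TB = 117/780 = 0.15, a_BB = 117/780 = 0.15
I − A =
  [   0.60    -0.20    -0.15]
  [  -0.10     1.00    -0.15]
  [  -0.30     0.00     0.85]
Cofactors of I−A, C_ij = (−1)^(i+j)·(minor ij) (rows/columns in the sector order above):
  C_11 = (1.00)(0.85) − (-0.15)(0.00) = 0.8500
  C_12 = −[(-0.10)(0.85) − (-0.15)(-0.30)] = 0.1300
  C_13 = (-0.10)(0.00) − (1.00)(-0.30) = 0.3000
  C_21 = −[(-0.20)(0.85) − (-0.15)(0.00)] = 0.1700
  C_22 = (0.60)(0.85) − (-0.15)(-0.30) = 0.4650
  C_23 = −[(0.60)(0.00) − (-0.20)(-0.30)] = 0.0600
  C_31 = (-0.20)(-0.15) − (-0.15)(1.00) = 0.1800
  C_32 = −[(0.60)(-0.15) − (-0.15)(-0.10)] = 0.1050
  C_33 = (0.60)(1.00) − (-0.20)(-0.10) = 0.5800
det(I−A) = Σ_j (I−A)_1j·C_1j = (0.60)(0.8500) + (-0.20)(0.1300) + (-0.15)(0.3000) = 0.4390
adj(I−A) = Cᵀ =
  [ 0.8500   0.1700   0.1800]
  [ 0.1300   0.4650   0.1050]
  [ 0.3000   0.0600   0.5800]
(I − A)⁻¹ = adj(I−A) / det(I−A) ≈
  [   1.9362     0.3872     0.4100]
  [   0.2961     1.0592     0.2392]
  [   0.6834     0.1367     1.3212]
Δx = (I − A)⁻¹ Δd with Δd having -10 in the Insurance component and 0 elsewhere.
So Δx_T = L_TI · (-10), where L_TI = adj(I−A)_TI / det(I−A) = 0.1300 / 0.4390.
Δx_T = 0.1300 × (-10) / 0.4390 = -1.30 / 0.4390 ≈ -2.96.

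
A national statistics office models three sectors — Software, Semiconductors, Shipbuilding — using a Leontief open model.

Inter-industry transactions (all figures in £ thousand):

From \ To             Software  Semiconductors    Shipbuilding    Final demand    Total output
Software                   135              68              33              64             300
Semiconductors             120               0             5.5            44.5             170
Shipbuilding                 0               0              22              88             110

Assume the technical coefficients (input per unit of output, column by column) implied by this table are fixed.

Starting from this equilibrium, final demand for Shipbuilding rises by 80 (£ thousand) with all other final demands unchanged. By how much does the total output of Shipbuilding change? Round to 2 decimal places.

Δx_3 = 100.00

Technical coefficients a_ij = z_ij / X_j:
  a_11 = 135/300 = 0.45, a_21 = 120/300 = 0.40, a_31 = 0/300 = 0.00
  a_12 = 68/170 = 0.40, a_22 = 0/170 = 0.00, a_32 = 0/170 = 0.00
  a_13 = 33/110 = 0.30, a_23 = 5.5/110 = 0.05, a_33 = 22/110 = 0.20
I − A =
  [   0.55    -0.40    -0.30]
  [  -0.40     1.00    -0.05]
  [   0.00     0.00     0.80]
Cofactors of I−A, C_ij = (−1)^(i+j)·(minor ij) (rows/columns in the sector order above):
  C_11 = (1.00)(0.80) − (-0.05)(0.00) = 0.8000
  C_12 = −[(-0.40)(0.80) − (-0.05)(0.00)] = 0.3200
  C_13 = (-0.40)(0.00) − (1.00)(0.00) = 0.0000
  C_21 = −[(-0.40)(0.80) − (-0.30)(0.00)] = 0.3200
  C_22 = (0.55)(0.80) − (-0.30)(0.00) = 0.4400
  C_23 = −[(0.55)(0.00) − (-0.40)(0.00)] = 0.0000
  C_31 = (-0.40)(-0.05) − (-0.30)(1.00) = 0.3200
  C_32 = −[(0.55)(-0.05) − (-0.30)(-0.40)] = 0.1475
  C_33 = (0.55)(1.00) − (-0.40)(-0.40) = 0.3900
det(I−A) = Σ_j (I−A)_1j·C_1j = (0.55)(0.8000) + (-0.40)(0.3200) + (-0.30)(0.0000) = 0.3120
adj(I−A) = Cᵀ =
  [ 0.8000   0.3200   0.3200]
  [ 0.3200   0.4400   0.1475]
  [ 0.0000   0.0000   0.3900]
(I − A)⁻¹ = adj(I−A) / det(I−A) ≈
  [   2.5641     1.0256     1.0256]
  [   1.0256     1.4103     0.4728]
  [   0.0000     0.0000     1.2500]
Δx = (I − A)⁻¹ Δd with Δd having +80 in the Shipbuilding component and 0 elsewhere.
So Δx_3 = L_33 · (+80), where L_33 = adj(I−A)_33 / det(I−A) = 0.3900 / 0.3120.
Δx_3 = 0.3900 × (+80) / 0.3120 = 31.20 / 0.3120 = 100.00.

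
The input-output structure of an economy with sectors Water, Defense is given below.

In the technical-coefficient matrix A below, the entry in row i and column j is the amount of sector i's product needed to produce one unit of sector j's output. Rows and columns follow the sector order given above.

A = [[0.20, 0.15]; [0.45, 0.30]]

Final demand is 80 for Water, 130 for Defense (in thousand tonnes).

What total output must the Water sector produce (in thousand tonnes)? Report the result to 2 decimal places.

x_1 = 153.30

I − A =
  [   0.80    -0.15]
  [  -0.45     0.70]
det(I−A) = (0.80)(0.70) − (-0.15)(-0.45) = 0.4925
adj(I−A) = [[0.70, 0.15], [0.45, 0.80]]
(I − A)⁻¹ = adj(I−A) / det(I−A) ≈
  [   1.4213     0.3046]
  [   0.9137     1.6244]
x = (I − A)⁻¹ d = adj(I−A)·d / det(I−A), with det(I−A) = 0.4925:
  x_1 = (0.70·80 + 0.15·130) / 0.4925 = 75.50 / 0.4925 ≈ 153.30
  x_2 = (0.45·80 + 0.80·130) / 0.4925 = 140.00 / 0.4925 ≈ 284.26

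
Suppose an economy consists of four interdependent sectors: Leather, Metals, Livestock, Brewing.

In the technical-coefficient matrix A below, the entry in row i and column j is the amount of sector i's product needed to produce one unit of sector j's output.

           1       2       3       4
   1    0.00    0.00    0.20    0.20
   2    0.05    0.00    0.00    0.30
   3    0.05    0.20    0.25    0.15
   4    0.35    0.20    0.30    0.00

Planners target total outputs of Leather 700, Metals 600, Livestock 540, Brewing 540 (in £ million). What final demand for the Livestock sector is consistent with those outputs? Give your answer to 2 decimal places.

d_3 = 169.00

I − A =
  [   1.00     0.00    -0.20    -0.20]
  [  -0.05     1.00     0.00    -0.30]
  [  -0.05    -0.20     0.75    -0.15]
  [  -0.35    -0.20    -0.30     1.00]
d = (I − A) x:
  d_1 = (+1.00)·700 + (+0.00)·600 + (-0.20)·540 + (-0.20)·540 = 484.00
  d_2 = (-0.05)·700 + (+1.00)·600 + (+0.00)·540 + (-0.30)·540 = 403.00
  d_3 = (-0.05)·700 + (-0.20)·600 + (+0.75)·540 + (-0.15)·540 = 169.00
  d_4 = (-0.35)·700 + (-0.20)·600 + (-0.30)·540 + (+1.00)·540 = 13.00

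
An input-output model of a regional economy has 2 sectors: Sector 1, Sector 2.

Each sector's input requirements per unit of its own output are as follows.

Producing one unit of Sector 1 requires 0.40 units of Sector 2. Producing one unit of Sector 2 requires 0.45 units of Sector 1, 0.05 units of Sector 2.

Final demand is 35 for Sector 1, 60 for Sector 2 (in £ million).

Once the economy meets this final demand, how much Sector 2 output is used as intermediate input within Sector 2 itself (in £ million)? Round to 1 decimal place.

I − A =
  [   1.00    -0.45]
  [  -0.40     0.95]
det(I−A) = (1.00)(0.95) − (-0.45)(-0.40) = 0.7700
adj(I−A) = [[0.95, 0.45], [0.40, 1.00]]
(I − A)⁻¹ = adj(I−A) / det(I−A) ≈
  [   1.2338     0.5844]
  [   0.5195     1.2987]
First solve x = (I − A)⁻¹ d = adj(I−A)·d / det(I−A); in particular x_2 = (0.40·35 + 1.00·60) / 0.7700 = 74.00 / 0.7700 ≈ 96.104.
Intermediate flow from 2 to 2: z_22 = a_22 · x_2 = 0.05 × 74.00 / 0.7700 = 3.70 / 0.7700 ≈ 4.8.

z_22 = 4.8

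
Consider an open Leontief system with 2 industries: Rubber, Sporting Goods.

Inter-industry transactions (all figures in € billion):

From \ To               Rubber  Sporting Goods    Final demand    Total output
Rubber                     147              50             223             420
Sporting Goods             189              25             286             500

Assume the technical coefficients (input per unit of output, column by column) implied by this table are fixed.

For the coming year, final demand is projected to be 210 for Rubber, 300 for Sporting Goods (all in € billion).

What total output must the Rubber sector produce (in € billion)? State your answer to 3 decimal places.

x_1 = 400.873

Technical coefficients a_ij = z_ij / X_j:
  a_11 = 147/420 = 0.35, a_21 = 189/420 = 0.45
  a_12 = 50/500 = 0.10, a_22 = 25/500 = 0.05
I − A =
  [   0.65    -0.10]
  [  -0.45     0.95]
det(I−A) = (0.65)(0.95) − (-0.10)(-0.45) = 0.5725
adj(I−A) = [[0.95, 0.10], [0.45, 0.65]]
(I − A)⁻¹ = adj(I−A) / det(I−A) ≈
  [   1.6594     0.1747]
  [   0.7860     1.1354]
x = (I − A)⁻¹ d = adj(I−A)·d / det(I−A), with det(I−A) = 0.5725:
  x_1 = (0.95·210 + 0.10·300) / 0.5725 = 229.50 / 0.5725 ≈ 400.873
  x_2 = (0.45·210 + 0.65·300) / 0.5725 = 289.50 / 0.5725 ≈ 505.677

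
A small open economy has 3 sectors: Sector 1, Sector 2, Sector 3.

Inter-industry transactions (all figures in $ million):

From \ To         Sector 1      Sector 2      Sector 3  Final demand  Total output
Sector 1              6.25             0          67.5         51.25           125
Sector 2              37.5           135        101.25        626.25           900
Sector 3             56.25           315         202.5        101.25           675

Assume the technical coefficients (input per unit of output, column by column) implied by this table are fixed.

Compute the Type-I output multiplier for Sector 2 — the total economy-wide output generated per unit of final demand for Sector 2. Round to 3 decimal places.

Technical coefficients a_ij = z_ij / X_j:
  a_11 = 6.25/125 = 0.05, a_21 = 37.5/125 = 0.30, a_31 = 56.25/125 = 0.45
  a_12 = 0/900 = 0.00, a_22 = 135/900 = 0.15, a_32 = 315/900 = 0.35
  a_13 = 67.5/675 = 0.10, a_23 = 101.25/675 = 0.15, a_33 = 202.5/675 = 0.30
I − A =
  [   0.95     0.00    -0.10]
  [  -0.30     0.85    -0.15]
  [  -0.45    -0.35     0.70]
Cofactors of I−A, C_ij = (−1)^(i+j)·(minor ij) (rows/columns in the sector order above):
  C_11 = (0.85)(0.70) − (-0.15)(-0.35) = 0.5425
  C_12 = −[(-0.30)(0.70) − (-0.15)(-0.45)] = 0.2775
  C_13 = (-0.30)(-0.35) − (0.85)(-0.45) = 0.4875
  C_21 = −[(0.00)(0.70) − (-0.10)(-0.35)] = 0.0350
  C_22 = (0.95)(0.70) − (-0.10)(-0.45) = 0.6200
  C_23 = −[(0.95)(-0.35) − (0.00)(-0.45)] = 0.3325
  C_31 = (0.00)(-0.15) − (-0.10)(0.85) = 0.0850
  C_32 = −[(0.95)(-0.15) − (-0.10)(-0.30)] = 0.1725
  C_33 = (0.95)(0.85) − (0.00)(-0.30) = 0.8075
det(I−A) = Σ_j (I−A)_1j·C_1j = (0.95)(0.5425) + (0.00)(0.2775) + (-0.10)(0.4875) = 0.466625
adj(I−A) = Cᵀ =
  [ 0.5425   0.0350   0.0850]
  [ 0.2775   0.6200   0.1725]
  [ 0.4875   0.3325   0.8075]
(I − A)⁻¹ = adj(I−A) / det(I−A) ≈
  [   1.1626     0.0750     0.1822]
  [   0.5947     1.3287     0.3697]
  [   1.0447     0.7126     1.7305]
The output multiplier for sector j is the column-j sum of the Leontief inverse (I − A)⁻¹ = adj(I−A) / det(I−A).
Column 2 of adj(I−A): (0.0350, 0.6200, 0.3325); det(I−A) = 0.466625.
m_2 = (0.0350 + 0.6200 + 0.3325) / 0.466625 = 0.9875 / 0.466625 ≈ 2.116.

m_2 = 2.116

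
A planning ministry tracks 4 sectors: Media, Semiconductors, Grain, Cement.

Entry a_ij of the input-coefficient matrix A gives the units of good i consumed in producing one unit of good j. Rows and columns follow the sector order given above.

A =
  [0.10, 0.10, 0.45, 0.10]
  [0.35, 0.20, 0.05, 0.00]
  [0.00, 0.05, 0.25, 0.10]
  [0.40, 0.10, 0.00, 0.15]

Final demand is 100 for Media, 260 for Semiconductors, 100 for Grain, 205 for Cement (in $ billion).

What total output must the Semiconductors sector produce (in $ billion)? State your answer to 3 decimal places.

x_2 = 482.560

I − A =
  [   0.90    -0.10    -0.45    -0.10]
  [  -0.35     0.80    -0.05     0.00]
  [   0.00    -0.05     0.75    -0.10]
  [  -0.40    -0.10     0.00     0.85]
Compute the cofactors C_ij = (−1)^(i+j)·(3×3 minor ij) of I−A; the adjugate is their transpose:
adj(I−A) = Cᵀ =
  [ 0.507375   0.094875   0.310750   0.096250]
  [ 0.225125   0.525750   0.170125   0.046500]
  [ 0.050375   0.049250   0.546750   0.070250]
  [ 0.265250   0.106500   0.166250   0.503625]
det(I−A) = Σ_j (I−A)_1j·C_1j = (0.90)(0.507375) + (-0.10)(0.225125) + (-0.45)(0.050375) + (-0.10)(0.265250) = 0.38493125
(I − A)⁻¹ = adj(I−A) / det(I−A) ≈
  [   1.3181     0.2465     0.8073     0.2500]
  [   0.5848     1.3658     0.4420     0.1208]
  [   0.1309     0.1279     1.4204     0.1825]
  [   0.6891     0.2767     0.4319     1.3084]
x = (I − A)⁻¹ d = adj(I−A)·d / det(I−A), with det(I−A) = 0.38493125:
  x_1 = (0.507375·100 + 0.094875·260 + 0.310750·100 + 0.096250·205) / 0.38493125 = 126.21125 / 0.38493125 ≈ 327.880
  x_2 = (0.225125·100 + 0.525750·260 + 0.170125·100 + 0.046500·205) / 0.38493125 = 185.7525 / 0.38493125 ≈ 482.560
  x_3 = (0.050375·100 + 0.049250·260 + 0.546750·100 + 0.070250·205) / 0.38493125 = 86.91875 / 0.38493125 ≈ 225.803
  x_4 = (0.265250·100 + 0.106500·260 + 0.166250·100 + 0.503625·205) / 0.38493125 = 174.083125 / 0.38493125 ≈ 452.245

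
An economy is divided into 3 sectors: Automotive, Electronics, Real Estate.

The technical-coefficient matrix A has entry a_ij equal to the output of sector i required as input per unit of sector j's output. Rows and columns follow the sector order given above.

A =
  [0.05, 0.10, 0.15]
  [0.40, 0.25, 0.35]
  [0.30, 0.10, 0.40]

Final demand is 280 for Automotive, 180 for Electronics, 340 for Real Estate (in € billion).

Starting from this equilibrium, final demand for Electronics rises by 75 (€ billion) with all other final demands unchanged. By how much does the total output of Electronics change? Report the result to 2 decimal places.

Δx_2 = 123.05

I − A =
  [   0.95    -0.10    -0.15]
  [  -0.40     0.75    -0.35]
  [  -0.30    -0.10     0.60]
Cofactors of I−A, C_ij = (−1)^(i+j)·(minor ij) (rows/columns in the sector order above):
  C_11 = (0.75)(0.60) − (-0.35)(-0.10) = 0.4150
  C_12 = −[(-0.40)(0.60) − (-0.35)(-0.30)] = 0.3450
  C_13 = (-0.40)(-0.10) − (0.75)(-0.30) = 0.2650
  C_21 = −[(-0.10)(0.60) − (-0.15)(-0.10)] = 0.0750
  C_22 = (0.95)(0.60) − (-0.15)(-0.30) = 0.5250
  C_23 = −[(0.95)(-0.10) − (-0.10)(-0.30)] = 0.1250
  C_31 = (-0.10)(-0.35) − (-0.15)(0.75) = 0.1475
  C_32 = −[(0.95)(-0.35) − (-0.15)(-0.40)] = 0.3925
  C_33 = (0.95)(0.75) − (-0.10)(-0.40) = 0.6725
det(I−A) = Σ_j (I−A)_1j·C_1j = (0.95)(0.4150) + (-0.10)(0.3450) + (-0.15)(0.2650) = 0.3200
adj(I−A) = Cᵀ =
  [ 0.4150   0.0750   0.1475]
  [ 0.3450   0.5250   0.3925]
  [ 0.2650   0.1250   0.6725]
(I − A)⁻¹ = adj(I−A) / det(I−A) ≈
  [   1.2969     0.2344     0.4609]
  [   1.0781     1.6406     1.2266]
  [   0.8281     0.3906     2.1016]
Δx = (I − A)⁻¹ Δd with Δd having +75 in the Electronics component and 0 elsewhere.
So Δx_2 = L_22 · (+75), where L_22 = adj(I−A)_22 / det(I−A) = 0.5250 / 0.3200.
Δx_2 = 0.5250 × (+75) / 0.3200 = 39.375 / 0.3200 ≈ 123.05.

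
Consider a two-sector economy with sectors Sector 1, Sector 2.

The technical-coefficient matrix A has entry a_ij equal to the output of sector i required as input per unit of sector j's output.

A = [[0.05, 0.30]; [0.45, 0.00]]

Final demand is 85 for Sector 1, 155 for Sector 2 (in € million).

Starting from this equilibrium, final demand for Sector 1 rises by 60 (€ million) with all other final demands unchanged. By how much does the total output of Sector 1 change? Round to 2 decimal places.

I − A =
  [   0.95    -0.30]
  [  -0.45     1.00]
det(I−A) = (0.95)(1.00) − (-0.30)(-0.45) = 0.8150
adj(I−A) = [[1.00, 0.30], [0.45, 0.95]]
(I − A)⁻¹ = adj(I−A) / det(I−A) ≈
  [   1.2270     0.3681]
  [   0.5521     1.1656]
Δx = (I − A)⁻¹ Δd with Δd having +60 in the Sector 1 component and 0 elsewhere.
So Δx_1 = L_11 · (+60), where L_11 = adj(I−A)_11 / det(I−A) = 1.00 / 0.8150.
Δx_1 = 1.00 × (+60) / 0.8150 = 60.00 / 0.8150 ≈ 73.62.

Δx_1 = 73.62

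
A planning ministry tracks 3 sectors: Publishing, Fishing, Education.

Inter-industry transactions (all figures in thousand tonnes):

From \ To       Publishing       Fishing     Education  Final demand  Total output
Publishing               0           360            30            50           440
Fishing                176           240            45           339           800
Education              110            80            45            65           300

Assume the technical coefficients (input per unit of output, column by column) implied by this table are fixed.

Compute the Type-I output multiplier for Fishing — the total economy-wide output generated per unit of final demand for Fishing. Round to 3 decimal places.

Technical coefficients a_ij = z_ij / X_j:
  a_11 = 0/440 = 0.00, a_21 = 176/440 = 0.40, a_31 = 110/440 = 0.25
  a_12 = 360/800 = 0.45, a_22 = 240/800 = 0.30, a_32 = 80/800 = 0.10
  a_13 = 30/300 = 0.10, a_23 = 45/300 = 0.15, a_33 = 45/300 = 0.15
I − A =
  [   1.00    -0.45    -0.10]
  [  -0.40     0.70    -0.15]
  [  -0.25    -0.10     0.85]
Cofactors of I−A, C_ij = (−1)^(i+j)·(minor ij) (rows/columns in the sector order above):
  C_11 = (0.70)(0.85) − (-0.15)(-0.10) = 0.5800
  C_12 = −[(-0.40)(0.85) − (-0.15)(-0.25)] = 0.3775
  C_13 = (-0.40)(-0.10) − (0.70)(-0.25) = 0.2150
  C_21 = −[(-0.45)(0.85) − (-0.10)(-0.10)] = 0.3925
  C_22 = (1.00)(0.85) − (-0.10)(-0.25) = 0.8250
  C_23 = −[(1.00)(-0.10) − (-0.45)(-0.25)] = 0.2125
  C_31 = (-0.45)(-0.15) − (-0.10)(0.70) = 0.1375
  C_32 = −[(1.00)(-0.15) − (-0.10)(-0.40)] = 0.1900
  C_33 = (1.00)(0.70) − (-0.45)(-0.40) = 0.5200
det(I−A) = Σ_j (I−A)_1j·C_1j = (1.00)(0.5800) + (-0.45)(0.3775) + (-0.10)(0.2150) = 0.388625
adj(I−A) = Cᵀ =
  [ 0.5800   0.3925   0.1375]
  [ 0.3775   0.8250   0.1900]
  [ 0.2150   0.2125   0.5200]
(I − A)⁻¹ = adj(I−A) / det(I−A) ≈
  [   1.4924     1.0100     0.3538]
  [   0.9714     2.1229     0.4889]
  [   0.5532     0.5468     1.3381]
The output multiplier for sector j is the column-j sum of the Leontief inverse (I − A)⁻¹ = adj(I−A) / det(I−A).
Column 2 of adj(I−A): (0.3925, 0.8250, 0.2125); det(I−A) = 0.388625.
m_2 = (0.3925 + 0.8250 + 0.2125) / 0.388625 = 1.43 / 0.388625 ≈ 3.680.

m_2 = 3.680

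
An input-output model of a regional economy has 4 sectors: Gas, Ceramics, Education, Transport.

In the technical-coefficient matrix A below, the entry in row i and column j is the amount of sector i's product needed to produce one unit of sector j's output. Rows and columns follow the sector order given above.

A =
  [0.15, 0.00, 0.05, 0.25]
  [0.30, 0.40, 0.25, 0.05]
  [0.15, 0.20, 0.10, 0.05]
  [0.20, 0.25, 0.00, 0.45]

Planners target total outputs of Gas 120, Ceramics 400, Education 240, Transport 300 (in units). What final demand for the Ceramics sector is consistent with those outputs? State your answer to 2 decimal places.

I − A =
  [   0.85     0.00    -0.05    -0.25]
  [  -0.30     0.60    -0.25    -0.05]
  [  -0.15    -0.20     0.90    -0.05]
  [  -0.20    -0.25     0.00     0.55]
d = (I − A) x:
  d_G = (+0.85)·120 + (+0.00)·400 + (-0.05)·240 + (-0.25)·300 = 15.00
  d_C = (-0.30)·120 + (+0.60)·400 + (-0.25)·240 + (-0.05)·300 = 129.00
  d_E = (-0.15)·120 + (-0.20)·400 + (+0.90)·240 + (-0.05)·300 = 103.00
  d_T = (-0.20)·120 + (-0.25)·400 + (+0.00)·240 + (+0.55)·300 = 41.00

d_C = 129.00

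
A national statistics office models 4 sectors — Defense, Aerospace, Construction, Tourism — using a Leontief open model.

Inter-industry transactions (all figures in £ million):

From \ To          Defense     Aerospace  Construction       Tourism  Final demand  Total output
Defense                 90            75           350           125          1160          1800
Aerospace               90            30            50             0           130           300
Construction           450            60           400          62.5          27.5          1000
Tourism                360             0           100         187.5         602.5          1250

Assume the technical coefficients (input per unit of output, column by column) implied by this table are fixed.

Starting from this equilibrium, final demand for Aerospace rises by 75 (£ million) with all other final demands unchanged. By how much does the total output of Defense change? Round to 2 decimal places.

Δx_1 = 42.85

Technical coefficients a_ij = z_ij / X_j:
  a_11 = 90/1800 = 0.05, a_21 = 90/1800 = 0.05, a_31 = 450/1800 = 0.25, a_41 = 360/1800 = 0.20
  a_12 = 75/300 = 0.25, a_22 = 30/300 = 0.10, a_32 = 60/300 = 0.20, a_42 = 0/300 = 0.00
  a_13 = 350/1000 = 0.35, a_23 = 50/1000 = 0.05, a_33 = 400/1000 = 0.40, a_43 = 100/1000 = 0.10
  a_14 = 125/1250 = 0.10, a_24 = 0/1250 = 0.00, a_34 = 62.5/1250 = 0.05, a_44 = 187.5/1250 = 0.15
I − A =
  [   0.95    -0.25    -0.35    -0.10]
  [  -0.05     0.90    -0.05     0.00]
  [  -0.25    -0.20     0.60    -0.05]
  [  -0.20     0.00    -0.10     0.85]
Compute the cofactors C_ij = (−1)^(i+j)·(3×3 minor ij) of I−A; the adjugate is their transpose:
adj(I−A) = Cᵀ =
  [ 0.446000   0.187750   0.287375   0.069375]
  [ 0.036375   0.387375   0.054750   0.007500]
  [ 0.208750   0.213125   0.698125   0.065625]
  [ 0.129500   0.069250   0.149750   0.410625]
det(I−A) = Σ_j (I−A)_1j·C_1j = (0.95)(0.446000) + (-0.25)(0.036375) + (-0.35)(0.208750) + (-0.10)(0.129500) = 0.32859375
(I − A)⁻¹ = adj(I−A) / det(I−A) ≈
  [   1.3573     0.5714     0.8746     0.2111]
  [   0.1107     1.1789     0.1666     0.0228]
  [   0.6353     0.6486     2.1246     0.1997]
  [   0.3941     0.2107     0.4557     1.2496]
Δx = (I − A)⁻¹ Δd with Δd having +75 in the Aerospace component and 0 elsewhere.
So Δx_1 = L_12 · (+75), where L_12 = adj(I−A)_12 / det(I−A) = 0.187750 / 0.32859375.
Δx_1 = 0.187750 × (+75) / 0.32859375 = 14.08125 / 0.32859375 ≈ 42.85.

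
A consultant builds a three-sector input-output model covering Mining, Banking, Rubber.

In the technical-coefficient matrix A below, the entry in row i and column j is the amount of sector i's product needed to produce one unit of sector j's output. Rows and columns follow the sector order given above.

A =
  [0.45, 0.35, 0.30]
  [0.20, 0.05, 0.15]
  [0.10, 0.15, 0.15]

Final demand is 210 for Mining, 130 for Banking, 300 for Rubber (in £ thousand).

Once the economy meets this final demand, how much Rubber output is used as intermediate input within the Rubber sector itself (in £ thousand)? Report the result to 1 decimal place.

I − A =
  [   0.55    -0.35    -0.30]
  [  -0.20     0.95    -0.15]
  [  -0.10    -0.15     0.85]
Cofactors of I−A, C_ij = (−1)^(i+j)·(minor ij) (rows/columns in the sector order above):
  C_11 = (0.95)(0.85) − (-0.15)(-0.15) = 0.7850
  C_12 = −[(-0.20)(0.85) − (-0.15)(-0.10)] = 0.1850
  C_13 = (-0.20)(-0.15) − (0.95)(-0.10) = 0.1250
  C_21 = −[(-0.35)(0.85) − (-0.30)(-0.15)] = 0.3425
  C_22 = (0.55)(0.85) − (-0.30)(-0.10) = 0.4375
  C_23 = −[(0.55)(-0.15) − (-0.35)(-0.10)] = 0.1175
  C_31 = (-0.35)(-0.15) − (-0.30)(0.95) = 0.3375
  C_32 = −[(0.55)(-0.15) − (-0.30)(-0.20)] = 0.1425
  C_33 = (0.55)(0.95) − (-0.35)(-0.20) = 0.4525
det(I−A) = Σ_j (I−A)_1j·C_1j = (0.55)(0.7850) + (-0.35)(0.1850) + (-0.30)(0.1250) = 0.3295
adj(I−A) = Cᵀ =
  [ 0.7850   0.3425   0.3375]
  [ 0.1850   0.4375   0.1425]
  [ 0.1250   0.1175   0.4525]
(I − A)⁻¹ = adj(I−A) / det(I−A) ≈
  [   2.3824     1.0395     1.0243]
  [   0.5615     1.3278     0.4325]
  [   0.3794     0.3566     1.3733]
First solve x = (I − A)⁻¹ d = adj(I−A)·d / det(I−A); in particular x_3 = (0.1250·210 + 0.1175·130 + 0.4525·300) / 0.3295 = 177.275 / 0.3295 ≈ 538.012.
Intermediate flow from 3 to 3: z_33 = a_33 · x_3 = 0.15 × 177.275 / 0.3295 = 26.59125 / 0.3295 ≈ 80.7.

z_33 = 80.7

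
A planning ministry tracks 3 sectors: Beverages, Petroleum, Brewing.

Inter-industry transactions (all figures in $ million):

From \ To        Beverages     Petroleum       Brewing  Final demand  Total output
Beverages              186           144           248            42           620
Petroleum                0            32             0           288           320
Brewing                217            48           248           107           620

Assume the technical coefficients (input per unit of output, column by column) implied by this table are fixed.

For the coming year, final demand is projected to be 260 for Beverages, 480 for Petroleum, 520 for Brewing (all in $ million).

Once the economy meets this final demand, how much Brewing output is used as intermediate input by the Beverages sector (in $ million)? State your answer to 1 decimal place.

Technical coefficients a_ij = z_ij / X_j:
  a_11 = 186/620 = 0.30, a_21 = 0/620 = 0.00, a_31 = 217/620 = 0.35
  a_12 = 144/320 = 0.45, a_22 = 32/320 = 0.10, a_32 = 48/320 = 0.15
  a_13 = 248/620 = 0.40, a_23 = 0/620 = 0.00, a_33 = 248/620 = 0.40
I − A =
  [   0.70    -0.45    -0.40]
  [   0.00     0.90     0.00]
  [  -0.35    -0.15     0.60]
Cofactors of I−A, C_ij = (−1)^(i+j)·(minor ij) (rows/columns in the sector order above):
  C_11 = (0.90)(0.60) − (0.00)(-0.15) = 0.5400
  C_12 = −[(0.00)(0.60) − (0.00)(-0.35)] = 0.0000
  C_13 = (0.00)(-0.15) − (0.90)(-0.35) = 0.3150
  C_21 = −[(-0.45)(0.60) − (-0.40)(-0.15)] = 0.3300
  C_22 = (0.70)(0.60) − (-0.40)(-0.35) = 0.2800
  C_23 = −[(0.70)(-0.15) − (-0.45)(-0.35)] = 0.2625
  C_31 = (-0.45)(0.00) − (-0.40)(0.90) = 0.3600
  C_32 = −[(0.70)(0.00) − (-0.40)(0.00)] = 0.0000
  C_33 = (0.70)(0.90) − (-0.45)(0.00) = 0.6300
det(I−A) = Σ_j (I−A)_1j·C_1j = (0.70)(0.5400) + (-0.45)(0.0000) + (-0.40)(0.3150) = 0.2520
adj(I−A) = Cᵀ =
  [ 0.5400   0.3300   0.3600]
  [ 0.0000   0.2800   0.0000]
  [ 0.3150   0.2625   0.6300]
(I − A)⁻¹ = adj(I−A) / det(I−A) ≈
  [   2.1429     1.3095     1.4286]
  [   0.0000     1.1111     0.0000]
  [   1.2500     1.0417     2.5000]
First solve x = (I − A)⁻¹ d = adj(I−A)·d / det(I−A); in particular x_1 = (0.5400·260 + 0.3300·480 + 0.3600·520) / 0.2520 = 486.00 / 0.2520 ≈ 1928.571.
Intermediate flow from 3 to 1: z_31 = a_31 · x_1 = 0.35 × 486.00 / 0.2520 = 170.10 / 0.2520 = 675.0.

z_31 = 675.0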